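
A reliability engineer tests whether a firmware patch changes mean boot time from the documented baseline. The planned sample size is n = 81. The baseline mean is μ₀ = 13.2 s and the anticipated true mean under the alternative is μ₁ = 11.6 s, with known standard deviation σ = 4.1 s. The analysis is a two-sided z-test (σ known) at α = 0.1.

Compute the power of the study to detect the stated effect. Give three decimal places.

Standardized effect: d = |μ₁ − μ₀| / σ = |11.6 − 13.2| / 4.1 = 0.3902
Noncentrality parameter: δ = d·√n = 0.3902 × √81 = 3.5122
Two-sided α = 0.1 → critical value z_{0.05} = 1.645.
Power = Φ(δ − 1.645) + Φ(−δ − 1.645) = Φ(1.867) + Φ(-5.157) = 0.9691 + 0.0000 = 0.9691.

Power ≈ 0.969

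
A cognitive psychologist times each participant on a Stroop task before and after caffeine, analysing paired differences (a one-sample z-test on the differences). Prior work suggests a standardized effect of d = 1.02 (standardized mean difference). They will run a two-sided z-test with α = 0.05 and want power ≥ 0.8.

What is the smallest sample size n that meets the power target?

For power 0.8 need Φ(δ − z_{0.025}) = 0.8, so δ = z_{0.025} + z_{0.20} = 1.960 + 0.842 = 2.802.
(The Φ(−δ − z_{α/2}) term is vanishingly small for δ > 0 and is dropped in the standard sample-size formula.)
δ = d·√n ⇒ n = (δ/d)² = (2.802 / 1.02)² = 7.54.
Rounding up, n = 8.

n = 8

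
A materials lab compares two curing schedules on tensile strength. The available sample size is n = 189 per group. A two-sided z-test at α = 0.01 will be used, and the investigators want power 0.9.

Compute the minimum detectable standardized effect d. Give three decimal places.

Need Φ(δ − 2.576) = 0.9, so δ = 2.576 + 1.282 = 3.857.
(The second rejection-region term Φ(−δ − z_{α/2}) is negligible and dropped.)
δ = d·√(n/2) ⇒ d = δ/√(n/2) = 3.857/√(189/2) = 0.3968.

d ≈ 0.397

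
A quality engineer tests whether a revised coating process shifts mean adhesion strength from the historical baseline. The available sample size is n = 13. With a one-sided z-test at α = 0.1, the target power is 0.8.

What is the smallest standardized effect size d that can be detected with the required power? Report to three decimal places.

Need Φ(δ − 1.282) = 0.8, so δ = 1.282 + 0.842 = 2.123.
δ = d·√n ⇒ d = δ/√n = 2.123/√13 = 0.5889.

d ≈ 0.589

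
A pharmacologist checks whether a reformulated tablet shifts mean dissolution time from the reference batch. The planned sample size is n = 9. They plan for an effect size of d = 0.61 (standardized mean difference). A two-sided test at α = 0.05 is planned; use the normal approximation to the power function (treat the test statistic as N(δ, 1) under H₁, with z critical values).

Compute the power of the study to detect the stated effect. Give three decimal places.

Noncentrality parameter: δ = d·√n = 0.61 × √9 = 1.8300
Two-sided α = 0.05 → critical value z_{0.025} = 1.960.
Power = Φ(δ − 1.960) + Φ(−δ − 1.960) = Φ(-0.130) + Φ(-3.790) = 0.4483 + 0.0001 = 0.4484.

Power ≈ 0.448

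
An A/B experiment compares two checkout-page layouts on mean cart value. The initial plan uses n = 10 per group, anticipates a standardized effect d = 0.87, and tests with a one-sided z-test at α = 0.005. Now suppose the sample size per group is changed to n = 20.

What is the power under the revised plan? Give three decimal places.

With n = 20 per group: δ = d·√(n/2) = 0.87 × √(20/2) = 2.7512. Critical value z_{0.005} = 2.576.
Revised power = Φ(δ − 2.576) = Φ(0.175) = 0.5696.

Power ≈ 0.570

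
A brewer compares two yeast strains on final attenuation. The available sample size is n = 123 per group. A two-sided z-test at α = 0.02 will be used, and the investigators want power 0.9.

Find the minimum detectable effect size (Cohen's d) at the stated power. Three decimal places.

d ≈ 0.460

Need Φ(δ − 2.326) = 0.9, so δ = 2.326 + 1.282 = 3.608.
(The second rejection-region term Φ(−δ − z_{α/2}) is negligible and dropped.)
δ = d·√(n/2) ⇒ d = δ/√(n/2) = 3.608/√(123/2) = 0.4601.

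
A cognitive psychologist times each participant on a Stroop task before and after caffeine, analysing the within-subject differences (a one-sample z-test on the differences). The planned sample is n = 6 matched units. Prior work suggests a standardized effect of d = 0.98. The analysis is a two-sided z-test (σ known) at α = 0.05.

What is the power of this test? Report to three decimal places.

Noncentrality parameter: δ = d·√n = 0.98 × √6 = 2.4005
Critical value for a two-sided test at α = 0.05: z_{α/2} = 1.960.
Power = Φ(δ − 1.960) + Φ(−δ − 1.960) = Φ(0.441) + Φ(-4.360) = 0.6702 + 0.0000 = 0.6702.

Power ≈ 0.670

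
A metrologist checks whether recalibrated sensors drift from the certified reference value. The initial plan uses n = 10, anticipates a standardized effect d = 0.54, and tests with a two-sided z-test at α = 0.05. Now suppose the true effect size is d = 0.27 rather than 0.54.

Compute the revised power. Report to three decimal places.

Power ≈ 0.137

With d = 0.27: δ = d·√n = 0.27 × √10 = 0.8538. Critical value z_{0.025} = 1.960.
Revised power = Φ(δ − 1.960) + Φ(−δ − 1.960) = Φ(-1.106) + Φ(-2.814) = 0.1343 + 0.0024 = 0.1368.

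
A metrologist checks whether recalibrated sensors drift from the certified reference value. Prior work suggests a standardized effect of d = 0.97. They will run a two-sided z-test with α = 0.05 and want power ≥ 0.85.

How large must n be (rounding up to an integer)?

Set Φ(δ − 1.960) = 0.85; then δ − 1.960 = Φ⁻¹(0.85) = 1.036, giving δ = 2.996.
(For δ > 0 the lower-tail rejection region contributes negligibly to power, so the one-term inversion is standard.)
δ = d·√n ⇒ n = (δ/d)² = (2.996 / 0.97)² = 9.54.
Round up to the next whole unit.

n = 10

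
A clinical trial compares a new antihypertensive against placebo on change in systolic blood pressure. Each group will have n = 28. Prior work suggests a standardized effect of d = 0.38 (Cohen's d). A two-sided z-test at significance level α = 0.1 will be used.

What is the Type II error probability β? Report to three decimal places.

Noncentrality parameter: δ = d·√(n/2) = 0.38 × √(28/2) = 1.4218
Two-sided α = 0.1 → critical value z_{0.05} = 1.645.
Power = Φ(δ − 1.645) + Φ(−δ − 1.645) = Φ(-0.223) + Φ(-3.067) = 0.4118 + 0.0011 = 0.4128.
Type II error: β = 1 − power = 1 − 0.4128 = 0.5872.

β ≈ 0.587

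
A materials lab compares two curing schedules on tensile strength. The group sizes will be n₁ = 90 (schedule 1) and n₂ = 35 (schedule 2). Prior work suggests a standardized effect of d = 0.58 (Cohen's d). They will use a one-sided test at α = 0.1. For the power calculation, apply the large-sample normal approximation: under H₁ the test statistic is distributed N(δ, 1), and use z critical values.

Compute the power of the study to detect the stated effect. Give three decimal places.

Noncentrality parameter: δ = d / √(1/n₁ + 1/n₂) = 0.58 / √(1/90 + 1/35) = 2.9116
One-sided α = 0.1 → critical value z_{0.1} = 1.282.
Power = P(Z > 1.282 − δ) = Φ(1.630) = 0.9485.

Power ≈ 0.948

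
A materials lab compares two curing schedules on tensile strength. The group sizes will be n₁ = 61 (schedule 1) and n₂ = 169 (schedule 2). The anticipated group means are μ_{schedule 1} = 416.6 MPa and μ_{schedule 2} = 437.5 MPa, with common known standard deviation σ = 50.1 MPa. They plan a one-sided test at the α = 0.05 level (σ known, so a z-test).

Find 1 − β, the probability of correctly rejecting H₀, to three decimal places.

Standardized effect: d = |μ_{schedule 1} − μ_{schedule 2}| / σ = |416.6 − 437.5| / 50.1 = 0.4172
Noncentrality parameter: δ = d / √(1/n₁ + 1/n₂) = 0.4172 / √(1/61 + 1/169) = 2.7929
One-sided α = 0.05 → critical value z_{0.05} = 1.645.
Power = Φ(δ − 1.645) = Φ(1.148) = 0.8745.

Power ≈ 0.875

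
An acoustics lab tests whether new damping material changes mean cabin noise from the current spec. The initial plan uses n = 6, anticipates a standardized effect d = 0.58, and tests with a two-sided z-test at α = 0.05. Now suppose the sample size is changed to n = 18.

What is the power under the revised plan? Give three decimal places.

With n = 18: δ = d·√n = 0.58 × √18 = 2.4607. Critical value z_{0.025} = 1.960.
Revised power = Φ(δ − 1.960) + Φ(−δ − 1.960) = Φ(0.501) + Φ(-4.421) = 0.6917 + 0.0000 = 0.6917.

Power ≈ 0.692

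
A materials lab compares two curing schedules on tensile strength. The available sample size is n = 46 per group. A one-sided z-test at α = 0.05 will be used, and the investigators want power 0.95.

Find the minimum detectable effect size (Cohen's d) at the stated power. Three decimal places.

d ≈ 0.686

Required noncentrality: δ = z_{0.05} + z_{0.05} = 1.645 + 1.645 = 3.290.
δ = d·√(n/2) ⇒ d = δ/√(n/2) = 3.290/√(46/2) = 0.6860.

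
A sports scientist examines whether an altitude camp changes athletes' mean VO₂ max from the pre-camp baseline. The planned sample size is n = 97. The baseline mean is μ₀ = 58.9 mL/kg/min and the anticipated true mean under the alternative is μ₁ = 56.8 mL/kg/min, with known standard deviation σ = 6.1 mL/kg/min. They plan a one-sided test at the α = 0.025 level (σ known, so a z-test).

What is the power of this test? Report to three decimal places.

Standardized effect: d = |μ₁ − μ₀| / σ = |56.8 − 58.9| / 6.1 = 0.3443
Noncentrality parameter: δ = d·√n = 0.3443 × √97 = 3.3906
One-sided α = 0.025 → critical value z_{0.025} = 1.960.
Power = P(Z > 1.960 − δ) = Φ(1.431) = 0.9237.

Power ≈ 0.924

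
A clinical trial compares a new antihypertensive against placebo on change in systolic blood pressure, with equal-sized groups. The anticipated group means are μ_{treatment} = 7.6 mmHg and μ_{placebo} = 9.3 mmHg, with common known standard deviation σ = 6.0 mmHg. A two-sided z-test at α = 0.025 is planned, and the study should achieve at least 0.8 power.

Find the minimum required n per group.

Standardized effect: d = |μ_{treatment} − μ_{placebo}| / σ = |7.6 − 9.3| / 6.0 = 0.2833
For power 0.8 need Φ(δ − z_{0.0125}) = 0.8, so δ = z_{0.0125} + z_{0.20} = 2.241 + 0.842 = 3.083.
(Ignoring the negligible lower-tail rejection probability gives the usual closed-form inversion.)
δ = d·√(n/2) ⇒ n = 2(δ/d)² = 2 × (3.083 / 0.2833)² = 236.80.
Rounding up, n = 237 per group.

n = 237 per group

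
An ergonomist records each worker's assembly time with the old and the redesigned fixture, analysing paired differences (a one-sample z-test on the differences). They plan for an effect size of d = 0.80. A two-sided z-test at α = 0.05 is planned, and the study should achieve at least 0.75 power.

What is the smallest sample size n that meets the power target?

n = 11

For power 0.75 need Φ(δ − z_{0.025}) = 0.75, so δ = z_{0.025} + z_{0.25} = 1.960 + 0.674 = 2.634.
(Ignoring the negligible lower-tail rejection probability gives the usual closed-form inversion.)
δ = d·√n ⇒ n = (δ/d)² = (2.634 / 0.80)² = 10.84.
Rounding up, n = 11.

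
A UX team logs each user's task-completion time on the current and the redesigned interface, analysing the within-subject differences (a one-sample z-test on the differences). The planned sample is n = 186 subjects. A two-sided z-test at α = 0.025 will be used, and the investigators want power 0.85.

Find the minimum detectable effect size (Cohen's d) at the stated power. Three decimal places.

Need Φ(δ − 2.241) = 0.85, so δ = 2.241 + 1.036 = 3.278.
(The second rejection-region term Φ(−δ − z_{α/2}) is negligible and dropped.)
δ = d·√n ⇒ d = δ/√n = 3.278/√186 = 0.2403.

d ≈ 0.240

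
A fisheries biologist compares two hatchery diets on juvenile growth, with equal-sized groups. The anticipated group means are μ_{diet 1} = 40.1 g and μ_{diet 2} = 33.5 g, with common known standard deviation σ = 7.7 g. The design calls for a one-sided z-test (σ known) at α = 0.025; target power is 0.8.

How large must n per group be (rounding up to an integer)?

Standardized effect: d = |μ_{diet 1} − μ_{diet 2}| / σ = |40.1 − 33.5| / 7.7 = 0.8571
Set Φ(δ − 1.960) = 0.8; then δ − 1.960 = Φ⁻¹(0.8) = 0.842, giving δ = 2.802.
δ = d·√(n/2) ⇒ n = 2(δ/d)² = 2 × (2.802 / 0.8571)² = 21.37.
Rounding up, n = 22 per group.

n = 22 per group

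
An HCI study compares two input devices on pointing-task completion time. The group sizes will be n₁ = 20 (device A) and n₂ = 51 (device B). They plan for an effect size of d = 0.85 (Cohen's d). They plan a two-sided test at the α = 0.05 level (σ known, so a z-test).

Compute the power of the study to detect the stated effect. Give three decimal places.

Noncentrality parameter: δ = d / √(1/n₁ + 1/n₂) = 0.85 / √(1/20 + 1/51) = 3.2217
Two-sided α = 0.05 → critical value z_{0.025} = 1.960.
Power = Φ(δ − 1.960) + Φ(−δ − 1.960) = Φ(1.262) + Φ(-5.182) = 0.8965 + 0.0000 = 0.8965.

Power ≈ 0.896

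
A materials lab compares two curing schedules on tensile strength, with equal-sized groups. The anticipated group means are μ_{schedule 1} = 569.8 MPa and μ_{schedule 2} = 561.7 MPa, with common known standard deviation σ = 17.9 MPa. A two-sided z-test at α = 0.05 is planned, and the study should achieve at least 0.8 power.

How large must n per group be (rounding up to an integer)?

n = 77 per group

Standardized effect: d = |μ_{schedule 1} − μ_{schedule 2}| / σ = |569.8 − 561.7| / 17.9 = 0.4525
For power 0.8 need Φ(δ − z_{0.025}) = 0.8, so δ = z_{0.025} + z_{0.20} = 1.960 + 0.842 = 2.802.
(The Φ(−δ − z_{α/2}) term is vanishingly small for δ > 0 and is dropped in the standard sample-size formula.)
δ = d·√(n/2) ⇒ n = 2(δ/d)² = 2 × (2.802 / 0.4525)² = 76.66.
Rounding up, n = 77 per group.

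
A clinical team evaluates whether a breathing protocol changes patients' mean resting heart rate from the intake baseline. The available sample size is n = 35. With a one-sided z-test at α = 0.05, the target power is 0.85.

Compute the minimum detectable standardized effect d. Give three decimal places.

Required noncentrality: δ = z_{0.05} + z_{0.15} = 1.645 + 1.036 = 2.681.
δ = d·√n ⇒ d = δ/√n = 2.681/√35 = 0.4532.

d ≈ 0.453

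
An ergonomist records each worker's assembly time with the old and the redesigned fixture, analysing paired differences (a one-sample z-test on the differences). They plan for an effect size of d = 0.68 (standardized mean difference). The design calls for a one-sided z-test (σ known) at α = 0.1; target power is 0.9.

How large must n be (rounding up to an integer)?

Set Φ(δ − 1.282) = 0.9; then δ − 1.282 = Φ⁻¹(0.9) = 1.282, giving δ = 2.563.
δ = d·√n ⇒ n = (δ/d)² = (2.563 / 0.68)² = 14.21.
Round up to the next whole unit.

n = 15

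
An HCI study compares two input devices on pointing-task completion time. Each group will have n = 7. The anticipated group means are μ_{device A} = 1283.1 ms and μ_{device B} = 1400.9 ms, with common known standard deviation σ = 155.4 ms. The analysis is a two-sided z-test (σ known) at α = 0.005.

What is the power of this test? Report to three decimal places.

Standardized effect: d = |μ_{device A} − μ_{device B}| / σ = |1283.1 − 1400.9| / 155.4 = 0.7580
Noncentrality parameter: δ = d·√(n/2) = 0.7580 × √(7/2) = 1.4182
Two-sided α = 0.005 → critical value z_{0.0025} = 2.807.
Power = Φ(δ − 2.807) + Φ(−δ − 2.807) = Φ(-1.389) + Φ(-4.225) = 0.0824 + 0.0000 = 0.0824.

Power ≈ 0.082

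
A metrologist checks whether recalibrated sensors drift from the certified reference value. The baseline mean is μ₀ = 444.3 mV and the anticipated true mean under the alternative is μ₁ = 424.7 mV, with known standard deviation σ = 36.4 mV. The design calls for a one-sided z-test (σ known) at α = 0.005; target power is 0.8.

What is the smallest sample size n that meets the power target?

Standardized effect: d = |μ₁ − μ₀| / σ = |424.7 − 444.3| / 36.4 = 0.5385
For power 0.8 need Φ(δ − z_{0.005}) = 0.8, so δ = z_{0.005} + z_{0.20} = 2.576 + 0.842 = 3.417.
δ = d·√n ⇒ n = (δ/d)² = (3.417 / 0.5385)² = 40.28.
Round up to the next whole unit.

n = 41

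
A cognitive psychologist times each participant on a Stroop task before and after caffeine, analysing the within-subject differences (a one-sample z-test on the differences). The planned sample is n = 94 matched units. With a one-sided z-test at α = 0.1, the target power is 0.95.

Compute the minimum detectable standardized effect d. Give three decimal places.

d ≈ 0.302

Required noncentrality: δ = z_{0.1} + z_{0.05} = 1.282 + 1.645 = 2.926.
δ = d·√n ⇒ d = δ/√n = 2.926/√94 = 0.3018.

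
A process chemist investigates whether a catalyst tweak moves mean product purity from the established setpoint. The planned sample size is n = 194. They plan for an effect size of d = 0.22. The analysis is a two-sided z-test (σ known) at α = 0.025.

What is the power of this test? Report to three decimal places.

Power ≈ 0.795

Noncentrality parameter: δ = d·√n = 0.22 × √194 = 3.0642
Two-sided α = 0.025 → critical value z_{0.0125} = 2.241.
Power = Φ(δ − 2.241) + Φ(−δ − 2.241) = Φ(0.823) + Φ(-5.306) = 0.7947 + 0.0000 = 0.7947.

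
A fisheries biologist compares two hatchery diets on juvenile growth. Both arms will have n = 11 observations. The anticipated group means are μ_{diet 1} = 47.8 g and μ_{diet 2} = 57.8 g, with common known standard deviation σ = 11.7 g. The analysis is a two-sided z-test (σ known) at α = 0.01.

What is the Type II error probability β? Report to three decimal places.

Standardized effect: d = |μ_{diet 1} − μ_{diet 2}| / σ = |47.8 − 57.8| / 11.7 = 0.8547
Noncentrality parameter: δ = d·√(n/2) = 0.8547 × √(11/2) = 2.0045
Two-sided α = 0.01 → critical value z_{0.005} = 2.576.
Power = Φ(δ − 2.576) + Φ(−δ − 2.576) = Φ(-0.571) + Φ(-4.580) = 0.2839 + 0.0000 = 0.2839.
Type II error: β = 1 − power = 1 − 0.2839 = 0.7161.

β ≈ 0.716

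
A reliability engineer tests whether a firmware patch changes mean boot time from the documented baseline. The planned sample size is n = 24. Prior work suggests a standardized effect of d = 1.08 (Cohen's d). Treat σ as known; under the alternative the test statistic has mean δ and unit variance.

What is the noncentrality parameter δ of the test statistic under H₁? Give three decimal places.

The noncentrality parameter scales effect size by the design's sample-size factor: δ = d·√n = 1.08 × √24 = 5.2909

δ ≈ 5.291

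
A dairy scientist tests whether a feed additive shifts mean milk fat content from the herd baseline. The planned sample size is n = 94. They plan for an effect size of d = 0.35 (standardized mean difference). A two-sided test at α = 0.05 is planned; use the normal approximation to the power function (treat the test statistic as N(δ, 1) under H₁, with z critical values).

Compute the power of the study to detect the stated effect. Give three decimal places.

Noncentrality parameter: δ = d·√n = 0.35 × √94 = 3.3934
Two-sided α = 0.05 → critical value z_{0.025} = 1.960.
Power = Φ(δ − 1.960) + Φ(−δ − 1.960) = Φ(1.433) + Φ(-5.353) = 0.9241 + 0.0000 = 0.9241.

Power ≈ 0.924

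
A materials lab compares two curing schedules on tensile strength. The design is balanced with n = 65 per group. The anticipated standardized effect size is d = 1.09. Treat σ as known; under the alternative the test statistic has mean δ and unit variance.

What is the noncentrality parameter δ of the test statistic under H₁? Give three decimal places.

δ ≈ 6.214

The noncentrality parameter scales effect size by the design's sample-size factor: δ = d·√(n/2) = 1.09 × √(65/2) = 6.2140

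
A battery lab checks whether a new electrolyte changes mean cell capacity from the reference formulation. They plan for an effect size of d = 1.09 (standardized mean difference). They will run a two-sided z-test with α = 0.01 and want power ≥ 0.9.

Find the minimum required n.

n = 13

For power 0.9 need Φ(δ − z_{0.005}) = 0.9, so δ = z_{0.005} + z_{0.10} = 2.576 + 1.282 = 3.857.
(Ignoring the negligible lower-tail rejection probability gives the usual closed-form inversion.)
δ = d·√n ⇒ n = (δ/d)² = (3.857 / 1.09)² = 12.52.
Round up to the next whole unit.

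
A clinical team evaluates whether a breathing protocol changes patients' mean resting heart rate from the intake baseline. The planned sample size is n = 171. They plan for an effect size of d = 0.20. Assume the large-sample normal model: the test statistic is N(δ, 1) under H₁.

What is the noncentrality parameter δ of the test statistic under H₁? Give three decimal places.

δ ≈ 2.615

δ = d·√n = 0.20 × √171 = 2.6153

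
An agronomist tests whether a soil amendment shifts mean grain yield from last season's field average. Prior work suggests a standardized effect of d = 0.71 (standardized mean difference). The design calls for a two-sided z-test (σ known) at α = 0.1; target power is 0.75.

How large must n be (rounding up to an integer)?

n = 11

For power 0.75 need Φ(δ − z_{0.05}) = 0.75, so δ = z_{0.05} + z_{0.25} = 1.645 + 0.674 = 2.319.
(Ignoring the negligible lower-tail rejection probability gives the usual closed-form inversion.)
δ = d·√n ⇒ n = (δ/d)² = (2.319 / 0.71)² = 10.67.
Round up to the next whole unit.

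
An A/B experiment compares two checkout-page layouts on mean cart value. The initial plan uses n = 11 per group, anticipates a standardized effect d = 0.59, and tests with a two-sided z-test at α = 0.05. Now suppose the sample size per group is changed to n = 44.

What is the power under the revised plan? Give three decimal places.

With n = 44 per group: δ = d·√(n/2) = 0.59 × √(44/2) = 2.7673. Critical value z_{0.025} = 1.960.
Revised power = Φ(δ − 1.960) + Φ(−δ − 1.960) = Φ(0.807) + Φ(-4.727) = 0.7903 + 0.0000 = 0.7903.

Power ≈ 0.790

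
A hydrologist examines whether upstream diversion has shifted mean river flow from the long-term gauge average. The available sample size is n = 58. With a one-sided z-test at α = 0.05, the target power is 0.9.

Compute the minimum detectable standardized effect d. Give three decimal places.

Need Φ(δ − 1.645) = 0.9, so δ = 1.645 + 1.282 = 2.926.
δ = d·√n ⇒ d = δ/√n = 2.926/√58 = 0.3843.

d ≈ 0.384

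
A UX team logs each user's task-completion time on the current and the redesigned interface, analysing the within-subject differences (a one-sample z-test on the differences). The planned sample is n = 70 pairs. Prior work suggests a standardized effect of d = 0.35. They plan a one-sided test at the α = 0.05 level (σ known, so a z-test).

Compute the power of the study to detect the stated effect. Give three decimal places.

Power ≈ 0.900

Noncentrality parameter: δ = d·√n = 0.35 × √70 = 2.9283
One-sided α = 0.05 → critical value z_{0.05} = 1.645.
Power = Φ(δ − 1.645) = Φ(1.283) = 0.9003.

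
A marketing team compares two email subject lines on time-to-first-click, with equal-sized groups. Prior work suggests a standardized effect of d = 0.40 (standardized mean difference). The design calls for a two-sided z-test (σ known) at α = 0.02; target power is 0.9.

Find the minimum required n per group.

n = 163 per group

For power 0.9 need Φ(δ − z_{0.01}) = 0.9, so δ = z_{0.01} + z_{0.10} = 2.326 + 1.282 = 3.608.
(The Φ(−δ − z_{α/2}) term is vanishingly small for δ > 0 and is dropped in the standard sample-size formula.)
δ = d·√(n/2) ⇒ n = 2(δ/d)² = 2 × (3.608 / 0.40)² = 162.71.
Round up to the next whole unit.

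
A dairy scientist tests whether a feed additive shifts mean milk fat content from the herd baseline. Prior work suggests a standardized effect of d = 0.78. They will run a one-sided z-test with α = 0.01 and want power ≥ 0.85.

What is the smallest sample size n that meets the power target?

Set Φ(δ − 2.326) = 0.85; then δ − 2.326 = Φ⁻¹(0.85) = 1.036, giving δ = 3.363.
δ = d·√n ⇒ n = (δ/d)² = (3.363 / 0.78)² = 18.59.
Round up to the next whole unit.

n = 19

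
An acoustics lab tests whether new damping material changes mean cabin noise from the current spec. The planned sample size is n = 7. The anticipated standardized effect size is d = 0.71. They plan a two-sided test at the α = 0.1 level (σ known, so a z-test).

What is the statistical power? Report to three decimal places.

Power ≈ 0.593

Noncentrality parameter: δ = d·√n = 0.71 × √7 = 1.8785
Critical value for a two-sided test at α = 0.1: z_{α/2} = 1.645.
Power = Φ(δ − 1.645) + Φ(−δ − 1.645) = Φ(0.234) + Φ(-3.523) = 0.5924 + 0.0002 = 0.5926.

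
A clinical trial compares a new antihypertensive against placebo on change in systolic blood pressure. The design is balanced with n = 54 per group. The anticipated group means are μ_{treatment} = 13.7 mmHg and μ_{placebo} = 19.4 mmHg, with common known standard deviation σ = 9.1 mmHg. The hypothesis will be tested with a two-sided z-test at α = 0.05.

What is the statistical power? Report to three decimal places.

Standardized effect: d = |μ_{treatment} − μ_{placebo}| / σ = |13.7 − 19.4| / 9.1 = 0.6264
Noncentrality parameter: λ = d·√(n/2) = 0.6264 × √(54/2) = 3.2547
Two-sided α = 0.05 → critical value z_{0.025} = 1.960.
Power = Φ(λ − 1.960) + Φ(−λ − 1.960) = Φ(1.295) + Φ(-5.215) = 0.9023 + 0.0000 = 0.9023.

Power ≈ 0.902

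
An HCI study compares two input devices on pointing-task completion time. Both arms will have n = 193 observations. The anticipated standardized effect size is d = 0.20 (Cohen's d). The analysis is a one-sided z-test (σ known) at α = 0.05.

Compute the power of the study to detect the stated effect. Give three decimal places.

Power ≈ 0.625

Noncentrality parameter: δ = d·√(n/2) = 0.20 × √(193/2) = 1.9647
Critical value for a one-sided test at α = 0.05: z_α = 1.645.
Power = Φ(δ − 1.645) = Φ(0.320) = 0.6255.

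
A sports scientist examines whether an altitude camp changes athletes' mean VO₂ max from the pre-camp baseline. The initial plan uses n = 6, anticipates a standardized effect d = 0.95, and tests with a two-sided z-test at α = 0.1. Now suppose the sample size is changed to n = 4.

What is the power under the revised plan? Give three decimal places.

With n = 4: δ = d·√n = 0.95 × √4 = 1.9000. Critical value z_{0.05} = 1.645.
Revised power = Φ(δ − 1.645) + Φ(−δ − 1.645) = Φ(0.255) + Φ(-3.545) = 0.6007 + 0.0002 = 0.6009.

Power ≈ 0.601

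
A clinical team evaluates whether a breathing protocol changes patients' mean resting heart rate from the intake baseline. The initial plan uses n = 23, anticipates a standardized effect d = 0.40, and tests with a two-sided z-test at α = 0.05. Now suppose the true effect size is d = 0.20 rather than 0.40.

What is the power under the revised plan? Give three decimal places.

Power ≈ 0.160

With d = 0.20: δ = d·√n = 0.20 × √23 = 0.9592. Critical value z_{0.025} = 1.960.
Revised power = Φ(δ − 1.960) + Φ(−δ − 1.960) = Φ(-1.001) + Φ(-2.919) = 0.1585 + 0.0018 = 0.1602.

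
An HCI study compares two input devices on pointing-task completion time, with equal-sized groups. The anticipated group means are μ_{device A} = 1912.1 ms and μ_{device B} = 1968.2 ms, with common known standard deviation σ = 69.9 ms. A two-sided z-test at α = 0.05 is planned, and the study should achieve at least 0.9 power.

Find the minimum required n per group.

n = 33 per group

Standardized effect: d = |μ_{device A} − μ_{device B}| / σ = |1912.1 − 1968.2| / 69.9 = 0.8026
For power 0.9 need Φ(δ − z_{0.025}) = 0.9, so δ = z_{0.025} + z_{0.10} = 1.960 + 1.282 = 3.242.
(For δ > 0 the lower-tail rejection region contributes negligibly to power, so the one-term inversion is standard.)
δ = d·√(n/2) ⇒ n = 2(δ/d)² = 2 × (3.242 / 0.8026)² = 32.63.
Round up to the next whole unit.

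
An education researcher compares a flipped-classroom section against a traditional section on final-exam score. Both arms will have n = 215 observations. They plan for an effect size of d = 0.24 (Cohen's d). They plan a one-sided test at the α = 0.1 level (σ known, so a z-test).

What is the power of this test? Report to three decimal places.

Power ≈ 0.886

Noncentrality parameter: δ = d·√(n/2) = 0.24 × √(215/2) = 2.4884
One-sided α = 0.1 → critical value z_{0.1} = 1.282.
Power = Φ(δ − 1.282) = Φ(1.207) = 0.8862.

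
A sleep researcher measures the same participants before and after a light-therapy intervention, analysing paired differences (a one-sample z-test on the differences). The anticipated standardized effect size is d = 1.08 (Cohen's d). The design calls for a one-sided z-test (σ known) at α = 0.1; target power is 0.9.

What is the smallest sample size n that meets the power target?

n = 6

Set Φ(δ − 1.282) = 0.9; then δ − 1.282 = Φ⁻¹(0.9) = 1.282, giving δ = 2.563.
δ = d·√n ⇒ n = (δ/d)² = (2.563 / 1.08)² = 5.63.
Round up to the next whole unit.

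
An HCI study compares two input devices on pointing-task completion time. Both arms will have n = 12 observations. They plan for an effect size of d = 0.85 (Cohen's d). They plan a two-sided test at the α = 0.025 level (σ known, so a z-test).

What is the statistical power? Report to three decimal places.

Noncentrality parameter: δ = d·√(n/2) = 0.85 × √(12/2) = 2.0821
Critical value for a two-sided test at α = 0.025: z_{α/2} = 2.241.
Power = Φ(δ − 2.241) + Φ(−δ − 2.241) = Φ(-0.159) + Φ(-4.323) = 0.4367 + 0.0000 = 0.4367.

Power ≈ 0.437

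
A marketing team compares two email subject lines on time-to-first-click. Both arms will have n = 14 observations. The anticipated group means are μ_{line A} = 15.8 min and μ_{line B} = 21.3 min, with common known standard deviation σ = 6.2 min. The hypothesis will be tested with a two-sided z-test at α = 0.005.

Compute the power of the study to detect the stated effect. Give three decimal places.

Power ≈ 0.323

Standardized effect: d = |μ_{line A} − μ_{line B}| / σ = |15.8 − 21.3| / 6.2 = 0.8871
Noncentrality parameter: λ = d·√(n/2) = 0.8871 × √(14/2) = 2.3470
Two-sided α = 0.005 → critical value z_{0.0025} = 2.807.
Power = Φ(λ − 2.807) + Φ(−λ − 2.807) = Φ(-0.460) + Φ(-5.154) = 0.3228 + 0.0000 = 0.3228.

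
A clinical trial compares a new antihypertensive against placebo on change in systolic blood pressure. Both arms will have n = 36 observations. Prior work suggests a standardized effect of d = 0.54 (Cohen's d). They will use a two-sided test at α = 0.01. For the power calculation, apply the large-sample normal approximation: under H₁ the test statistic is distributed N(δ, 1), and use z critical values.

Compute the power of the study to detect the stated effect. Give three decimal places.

Power ≈ 0.388

Noncentrality parameter: δ = d·√(n/2) = 0.54 × √(36/2) = 2.2910
Critical value for a two-sided test at α = 0.01: z_{α/2} = 2.576.
Power = Φ(δ − 2.576) + Φ(−δ − 2.576) = Φ(-0.285) + Φ(-4.867) = 0.3879 + 0.0000 = 0.3879.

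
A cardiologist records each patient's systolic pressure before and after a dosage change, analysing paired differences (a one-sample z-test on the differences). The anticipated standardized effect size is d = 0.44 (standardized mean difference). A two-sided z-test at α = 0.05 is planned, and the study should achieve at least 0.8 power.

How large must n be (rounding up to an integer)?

n = 41

Set Φ(δ − 1.960) = 0.8; then δ − 1.960 = Φ⁻¹(0.8) = 0.842, giving δ = 2.802.
(For δ > 0 the lower-tail rejection region contributes negligibly to power, so the one-term inversion is standard.)
δ = d·√n ⇒ n = (δ/d)² = (2.802 / 0.44)² = 40.54.
Round up to the next whole unit.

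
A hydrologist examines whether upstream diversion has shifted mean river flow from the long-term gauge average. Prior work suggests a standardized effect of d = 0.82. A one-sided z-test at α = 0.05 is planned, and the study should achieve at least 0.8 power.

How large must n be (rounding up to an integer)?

n = 10

Set Φ(δ − 1.645) = 0.8; then δ − 1.645 = Φ⁻¹(0.8) = 0.842, giving δ = 2.486.
δ = d·√n ⇒ n = (δ/d)² = (2.486 / 0.82)² = 9.19.
Rounding up, n = 10.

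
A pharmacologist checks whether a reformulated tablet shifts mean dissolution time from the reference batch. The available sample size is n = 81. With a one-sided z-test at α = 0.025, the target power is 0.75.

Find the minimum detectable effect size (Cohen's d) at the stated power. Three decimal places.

d ≈ 0.293

Need Φ(δ − 1.960) = 0.75, so δ = 1.960 + 0.674 = 2.634.
δ = d·√n ⇒ d = δ/√n = 2.634/√81 = 0.2927.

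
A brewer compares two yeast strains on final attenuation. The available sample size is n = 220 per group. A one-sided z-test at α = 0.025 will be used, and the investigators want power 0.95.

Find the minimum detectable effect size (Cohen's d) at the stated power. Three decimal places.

d ≈ 0.344

Need Φ(δ − 1.960) = 0.95, so δ = 1.960 + 1.645 = 3.605.
δ = d·√(n/2) ⇒ d = δ/√(n/2) = 3.605/√(220/2) = 0.3437.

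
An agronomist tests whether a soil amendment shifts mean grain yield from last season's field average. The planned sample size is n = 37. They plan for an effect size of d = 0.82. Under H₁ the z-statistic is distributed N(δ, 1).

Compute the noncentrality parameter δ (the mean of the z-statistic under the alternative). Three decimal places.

δ ≈ 4.988

The noncentrality parameter scales effect size by the design's sample-size factor: δ = d·√n = 0.82 × √37 = 4.9879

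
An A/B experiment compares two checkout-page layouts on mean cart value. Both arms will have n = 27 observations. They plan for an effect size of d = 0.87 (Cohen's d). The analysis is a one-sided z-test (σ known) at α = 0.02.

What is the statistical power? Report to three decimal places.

Power ≈ 0.873

Noncentrality parameter: δ = d·√(n/2) = 0.87 × √(27/2) = 3.1966
Critical value for a one-sided test at α = 0.02: z_α = 2.054.
Power = P(Z > 2.054 − δ) = Φ(1.143) = 0.8734.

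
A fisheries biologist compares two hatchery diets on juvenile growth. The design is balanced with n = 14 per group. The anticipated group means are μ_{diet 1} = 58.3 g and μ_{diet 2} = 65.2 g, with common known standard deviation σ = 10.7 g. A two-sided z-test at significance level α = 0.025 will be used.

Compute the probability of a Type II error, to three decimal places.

Standardized effect: d = |μ_{diet 1} − μ_{diet 2}| / σ = |58.3 − 65.2| / 10.7 = 0.6449
Noncentrality parameter: δ = d·√(n/2) = 0.6449 × √(14/2) = 1.7061
Critical value for a two-sided test at α = 0.025: z_{α/2} = 2.241.
Power = Φ(δ − 2.241) + Φ(−δ − 2.241) = Φ(-0.535) + Φ(-3.948) = 0.2962 + 0.0000 = 0.2963.
Type II error: β = 1 − power = 1 − 0.2963 = 0.7037.

β ≈ 0.704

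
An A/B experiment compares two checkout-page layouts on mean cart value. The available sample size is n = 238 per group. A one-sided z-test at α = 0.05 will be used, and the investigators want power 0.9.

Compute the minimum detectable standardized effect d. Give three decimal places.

Required noncentrality: δ = z_{0.05} + z_{0.10} = 1.645 + 1.282 = 2.926.
δ = d·√(n/2) ⇒ d = δ/√(n/2) = 2.926/√(238/2) = 0.2683.

d ≈ 0.268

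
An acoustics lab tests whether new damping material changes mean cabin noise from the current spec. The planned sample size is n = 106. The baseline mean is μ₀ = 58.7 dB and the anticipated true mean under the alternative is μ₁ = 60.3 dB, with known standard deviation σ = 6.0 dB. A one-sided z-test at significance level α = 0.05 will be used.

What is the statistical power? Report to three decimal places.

Power ≈ 0.864

Standardized effect: d = |μ₁ − μ₀| / σ = |60.3 − 58.7| / 6.0 = 0.2667
Noncentrality parameter: δ = d·√n = 0.2667 × √106 = 2.7455
Critical value for a one-sided test at α = 0.05: z_α = 1.645.
Power = Φ(δ − 1.645) = Φ(1.101) = 0.8645.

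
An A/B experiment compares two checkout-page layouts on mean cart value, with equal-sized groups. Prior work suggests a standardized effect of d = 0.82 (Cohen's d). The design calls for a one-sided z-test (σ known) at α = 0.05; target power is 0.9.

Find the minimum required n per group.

n = 26 per group

For power 0.9 need Φ(δ − z_{0.05}) = 0.9, so δ = z_{0.05} + z_{0.10} = 1.645 + 1.282 = 2.926.
δ = d·√(n/2) ⇒ n = 2(δ/d)² = 2 × (2.926 / 0.82)² = 25.47.
Round up to the next whole unit.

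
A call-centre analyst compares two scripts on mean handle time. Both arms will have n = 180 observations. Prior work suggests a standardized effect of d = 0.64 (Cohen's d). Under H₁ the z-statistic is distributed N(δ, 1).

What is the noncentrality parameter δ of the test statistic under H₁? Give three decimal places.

δ ≈ 6.072

δ = d·√(n/2) = 0.64 × √(180/2) = 6.0716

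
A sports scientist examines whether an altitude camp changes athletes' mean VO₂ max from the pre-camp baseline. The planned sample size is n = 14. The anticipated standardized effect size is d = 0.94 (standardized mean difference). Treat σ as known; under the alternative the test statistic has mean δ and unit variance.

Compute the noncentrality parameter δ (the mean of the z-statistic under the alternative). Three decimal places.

δ ≈ 3.517

The noncentrality parameter scales effect size by the design's sample-size factor: δ = d·√n = 0.94 × √14 = 3.5172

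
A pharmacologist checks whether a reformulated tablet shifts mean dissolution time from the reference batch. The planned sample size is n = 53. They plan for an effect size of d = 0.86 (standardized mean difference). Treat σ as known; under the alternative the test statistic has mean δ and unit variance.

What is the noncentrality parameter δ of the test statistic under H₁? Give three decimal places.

δ ≈ 6.261

δ = d·√n = 0.86 × √53 = 6.2609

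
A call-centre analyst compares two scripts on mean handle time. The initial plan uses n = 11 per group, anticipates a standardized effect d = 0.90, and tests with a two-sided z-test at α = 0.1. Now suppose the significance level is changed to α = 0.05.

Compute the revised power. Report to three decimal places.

δ = d·√(n/2) = 0.90 × √(11/2) = 2.1107 (unchanged). New critical value: z_{0.025} = 1.960.
Revised power = Φ(δ − 1.960) + Φ(−δ − 1.960) = Φ(0.151) + Φ(-4.071) = 0.5599 + 0.0000 = 0.5599.

Power ≈ 0.560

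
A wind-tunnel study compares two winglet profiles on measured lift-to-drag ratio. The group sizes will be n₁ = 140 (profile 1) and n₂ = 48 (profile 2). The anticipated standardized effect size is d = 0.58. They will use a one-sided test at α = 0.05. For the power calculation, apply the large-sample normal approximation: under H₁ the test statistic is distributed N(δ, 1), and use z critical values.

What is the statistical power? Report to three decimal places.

Noncentrality parameter: δ = d / √(1/n₁ + 1/n₂) = 0.58 / √(1/140 + 1/48) = 3.4676
One-sided α = 0.05 → critical value z_{0.05} = 1.645.
Power = P(Z > 1.645 − δ) = Φ(1.823) = 0.9658.

Power ≈ 0.966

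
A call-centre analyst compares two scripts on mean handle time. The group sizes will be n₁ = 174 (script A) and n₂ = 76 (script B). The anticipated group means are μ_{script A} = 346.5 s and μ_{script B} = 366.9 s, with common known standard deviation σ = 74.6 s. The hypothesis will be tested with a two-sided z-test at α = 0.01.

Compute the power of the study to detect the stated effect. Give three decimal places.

Power ≈ 0.279

Standardized effect: d = |μ_{script A} − μ_{script B}| / σ = |346.5 − 366.9| / 74.6 = 0.2735
Noncentrality parameter: δ = d / √(1/n₁ + 1/n₂) = 0.2735 / √(1/174 + 1/76) = 1.9889
Two-sided α = 0.01 → critical value z_{0.005} = 2.576.
Power = Φ(δ − 2.576) + Φ(−δ − 2.576) = Φ(-0.587) + Φ(-4.565) = 0.2786 + 0.0000 = 0.2786.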